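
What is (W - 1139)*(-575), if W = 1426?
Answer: -165025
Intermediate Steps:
(W - 1139)*(-575) = (1426 - 1139)*(-575) = 287*(-575) = -165025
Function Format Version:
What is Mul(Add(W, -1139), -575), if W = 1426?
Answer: -165025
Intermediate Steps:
Mul(Add(W, -1139), -575) = Mul(Add(1426, -1139), -575) = Mul(287, -575) = -165025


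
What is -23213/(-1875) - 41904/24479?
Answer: 489661027/45898125 ≈ 10.668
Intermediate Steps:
-23213/(-1875) - 41904/24479 = -23213*(-1/1875) - 41904*1/24479 = 23213/1875 - 41904/24479 = 489661027/45898125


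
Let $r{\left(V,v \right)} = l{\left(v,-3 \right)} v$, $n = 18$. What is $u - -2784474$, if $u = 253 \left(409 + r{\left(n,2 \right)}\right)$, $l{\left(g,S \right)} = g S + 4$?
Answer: $2886939$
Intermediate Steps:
$l{\left(g,S \right)} = 4 + S g$ ($l{\left(g,S \right)} = S g + 4 = 4 + S g$)
$r{\left(V,v \right)} = v \left(4 - 3 v\right)$ ($r{\left(V,v \right)} = \left(4 - 3 v\right) v = v \left(4 - 3 v\right)$)
$u = 102465$ ($u = 253 \left(409 + 2 \left(4 - 6\right)\right) = 253 \left(409 + 2 \left(-2\right)\right) = 253 \left(409 - 4\right) = 253 \cdot 405 = 102465$)
$u - -2784474 = 102465 - -2784474 = 102465 + 2784474 = 2886939$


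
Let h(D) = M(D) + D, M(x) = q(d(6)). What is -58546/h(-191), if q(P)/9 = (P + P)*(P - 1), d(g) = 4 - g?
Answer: 58546/83 ≈ 705.37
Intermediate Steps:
q(P) = 18*P*(-1 + P) (q(P) = 9*((P + P)*(P - 1)) = 9*((2*P)*(-1 + P)) = 9*(2*P*(-1 + P)) = 18*P*(-1 + P))
M(x) = 108 (M(x) = 18*(4 - 1*6)*(-1 + (4 - 1*6)) = 18*(4 - 6)*(-1 + (4 - 6)) = 18*(-2)*(-1 - 2) = 18*(-2)*(-3) = 108)
h(D) = 108 + D
-58546/h(-191) = -58546/(108 - 191) = -58546/(-83) = -58546*(-1/83) = 58546/83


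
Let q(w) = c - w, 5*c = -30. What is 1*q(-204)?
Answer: 198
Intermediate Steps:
c = -6 (c = (⅕)*(-30) = -6)
q(w) = -6 - w
1*q(-204) = 1*(-6 - 1*(-204)) = 1*(-6 + 204) = 1*198 = 198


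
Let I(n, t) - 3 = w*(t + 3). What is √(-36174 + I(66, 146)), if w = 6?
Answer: I*√35277 ≈ 187.82*I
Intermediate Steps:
I(n, t) = 21 + 6*t (I(n, t) = 3 + 6*(t + 3) = 3 + 6*(3 + t) = 3 + (18 + 6*t) = 21 + 6*t)
√(-36174 + I(66, 146)) = √(-36174 + (21 + 6*146)) = √(-36174 + (21 + 876)) = √(-36174 + 897) = √(-35277) = I*√35277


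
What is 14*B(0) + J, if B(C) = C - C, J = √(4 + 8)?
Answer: 2*√3 ≈ 3.4641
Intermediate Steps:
J = 2*√3 (J = √12 = 2*√3 ≈ 3.4641)
B(C) = 0
14*B(0) + J = 14*0 + 2*√3 = 0 + 2*√3 = 2*√3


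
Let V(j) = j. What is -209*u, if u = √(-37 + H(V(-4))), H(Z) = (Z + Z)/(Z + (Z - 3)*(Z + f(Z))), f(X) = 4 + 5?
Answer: -209*I*√55965/39 ≈ -1267.8*I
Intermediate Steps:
f(X) = 9
H(Z) = 2*Z/(Z + (-3 + Z)*(9 + Z)) (H(Z) = (Z + Z)/(Z + (Z - 3)*(Z + 9)) = (2*Z)/(Z + (-3 + Z)*(9 + Z)) = 2*Z/(Z + (-3 + Z)*(9 + Z)))
u = I*√55965/39 (u = √(-37 + 2*(-4)/(-27 + (-4)² + 7*(-4))) = √(-37 + 2*(-4)/(-27 + 16 - 28)) = √(-37 + 2*(-4)/(-39)) = √(-37 + 2*(-4)*(-1/39)) = √(-37 + 8/39) = √(-1435/39) = I*√55965/39 ≈ 6.0659*I)
-209*u = -209*I*√55965/39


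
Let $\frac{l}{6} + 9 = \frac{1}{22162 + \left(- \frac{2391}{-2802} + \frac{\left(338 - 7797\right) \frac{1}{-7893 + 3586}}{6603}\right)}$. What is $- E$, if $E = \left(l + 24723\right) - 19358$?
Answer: $- \frac{3126547608352730905}{588692797774411} \approx -5311.0$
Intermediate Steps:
$l = - \frac{31789251706984110}{588692797774411}$ ($l = -54 + \frac{6}{22162 + \left(- \frac{2391}{-2802} + \frac{\left(338 - 7797\right) \frac{1}{-7893 + 3586}}{6603}\right)} = -54 + \frac{6}{22162 + \left(\left(-2391\right) \left(- \frac{1}{2802}\right) + - \frac{7459}{-4307} \cdot \frac{1}{6603}\right)} = -54 + \frac{6}{22162 + \left(\frac{797}{934} + \left(-7459\right) \left(- \frac{1}{4307}\right) \frac{1}{6603}\right)} = -54 + \frac{6}{22162 + \left(\frac{797}{934} + \frac{7459}{4307} \cdot \frac{1}{6603}\right)} = -54 + \frac{6}{22162 + \left(\frac{797}{934} + \frac{7459}{28439121}\right)} = -54 + \frac{6}{22162 + \frac{22672946143}{26562139014}} = -54 + \frac{6}{\frac{588692797774411}{26562139014}} = -54 + 6 \cdot \frac{26562139014}{588692797774411} = -54 + \frac{159372834084}{588692797774411} = - \frac{31789251706984110}{588692797774411} \approx -54.0$)
$E = \frac{3126547608352730905}{588692797774411}$ ($E = \left(- \frac{31789251706984110}{588692797774411} + 24723\right) - 19358 = \frac{14522462787669779043}{588692797774411} - 19358 = \frac{3126547608352730905}{588692797774411} \approx 5311.0$)
$- E = \left(-1\right) \frac{3126547608352730905}{588692797774411} = - \frac{3126547608352730905}{588692797774411}$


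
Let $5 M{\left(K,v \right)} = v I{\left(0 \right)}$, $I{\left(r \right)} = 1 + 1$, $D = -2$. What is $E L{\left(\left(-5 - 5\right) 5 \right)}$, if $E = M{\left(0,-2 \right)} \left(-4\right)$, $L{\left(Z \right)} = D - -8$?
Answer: $\frac{96}{5} \approx 19.2$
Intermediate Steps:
$I{\left(r \right)} = 2$
$L{\left(Z \right)} = 6$ ($L{\left(Z \right)} = -2 - -8 = -2 + 8 = 6$)
$M{\left(K,v \right)} = \frac{2 v}{5}$ ($M{\left(K,v \right)} = \frac{v 2}{5} = \frac{2 v}{5}$)
$E = \frac{16}{5}$ ($E = \frac{2}{5} \left(-2\right) \left(-4\right) = \left(- \frac{4}{5}\right) \left(-4\right) = \frac{16}{5} \approx 3.2$)
$E L{\left(\left(-5 - 5\right) 5 \right)} = \frac{16}{5} \cdot 6 = \frac{96}{5}$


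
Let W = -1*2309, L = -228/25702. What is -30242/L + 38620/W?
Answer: 448682611699/131613 ≈ 3.4091e+6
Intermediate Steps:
L = -114/12851 (L = -228*1/25702 = -114/12851 ≈ -0.0088709)
W = -2309
-30242/L + 38620/W = -30242/(-114/12851) + 38620/(-2309) = -30242*(-12851/114) + 38620*(-1/2309) = 194319971/57 - 38620/2309 = 448682611699/131613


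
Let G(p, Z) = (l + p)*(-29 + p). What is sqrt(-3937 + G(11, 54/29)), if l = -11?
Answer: I*sqrt(3937) ≈ 62.746*I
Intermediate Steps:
G(p, Z) = (-29 + p)*(-11 + p) (G(p, Z) = (-11 + p)*(-29 + p) = (-29 + p)*(-11 + p))
sqrt(-3937 + G(11, 54/29)) = sqrt(-3937 + (319 + 11**2 - 40*11)) = sqrt(-3937 + (319 + 121 - 440)) = sqrt(-3937 + 0) = sqrt(-3937) = I*sqrt(3937)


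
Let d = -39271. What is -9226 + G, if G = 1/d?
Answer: -362314247/39271 ≈ -9226.0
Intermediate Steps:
G = -1/39271 (G = 1/(-39271) = -1/39271 ≈ -2.5464e-5)
-9226 + G = -9226 - 1/39271 = -362314247/39271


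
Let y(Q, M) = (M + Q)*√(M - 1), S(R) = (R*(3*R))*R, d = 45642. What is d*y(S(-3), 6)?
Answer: -3423150*√5 ≈ -7.6544e+6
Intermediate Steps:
S(R) = 3*R³ (S(R) = (3*R²)*R = 3*R³)
y(Q, M) = √(-1 + M)*(M + Q) (y(Q, M) = (M + Q)*√(-1 + M) = √(-1 + M)*(M + Q))
d*y(S(-3), 6) = 45642*(√(-1 + 6)*(6 + 3*(-3)³)) = 45642*(√5*(6 + 3*(-27))) = 45642*(√5*(6 - 81)) = 45642*(√5*(-75)) = 45642*(-75*√5) = -3423150*√5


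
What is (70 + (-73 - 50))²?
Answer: 2809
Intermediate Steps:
(70 + (-73 - 50))² = (70 - 123)² = (-53)² = 2809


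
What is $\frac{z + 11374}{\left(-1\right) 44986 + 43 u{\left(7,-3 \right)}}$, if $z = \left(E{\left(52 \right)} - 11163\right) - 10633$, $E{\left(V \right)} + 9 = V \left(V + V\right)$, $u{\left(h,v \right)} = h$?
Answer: $\frac{5023}{44685} \approx 0.11241$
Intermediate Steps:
$E{\left(V \right)} = -9 + 2 V^{2}$ ($E{\left(V \right)} = -9 + V \left(V + V\right) = -9 + V 2 V = -9 + 2 V^{2}$)
$z = -16397$ ($z = \left(\left(-9 + 2 \cdot 52^{2}\right) - 11163\right) - 10633 = \left(\left(-9 + 2 \cdot 2704\right) - 11163\right) - 10633 = \left(\left(-9 + 5408\right) - 11163\right) - 10633 = \left(5399 - 11163\right) - 10633 = -5764 - 10633 = -16397$)
$\frac{z + 11374}{\left(-1\right) 44986 + 43 u{\left(7,-3 \right)}} = \frac{-16397 + 11374}{\left(-1\right) 44986 + 43 \cdot 7} = - \frac{5023}{-44986 + 301} = - \frac{5023}{-44685} = \left(-5023\right) \left(- \frac{1}{44685}\right) = \frac{5023}{44685}$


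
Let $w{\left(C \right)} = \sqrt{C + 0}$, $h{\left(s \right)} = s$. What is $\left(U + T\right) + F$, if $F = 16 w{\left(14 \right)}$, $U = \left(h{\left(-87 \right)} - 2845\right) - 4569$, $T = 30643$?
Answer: $23142 + 16 \sqrt{14} \approx 23202.0$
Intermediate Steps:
$w{\left(C \right)} = \sqrt{C}$
$U = -7501$ ($U = \left(-87 - 2845\right) - 4569 = -2932 - 4569 = -7501$)
$F = 16 \sqrt{14} \approx 59.867$
$\left(U + T\right) + F = \left(-7501 + 30643\right) + 16 \sqrt{14} = 23142 + 16 \sqrt{14}$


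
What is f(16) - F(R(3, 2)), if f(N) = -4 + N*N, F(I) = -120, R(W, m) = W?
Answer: 372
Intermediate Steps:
f(N) = -4 + N²
f(16) - F(R(3, 2)) = (-4 + 16²) - 1*(-120) = (-4 + 256) + 120 = 252 + 120 = 372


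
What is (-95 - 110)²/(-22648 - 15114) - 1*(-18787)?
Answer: 709392669/37762 ≈ 18786.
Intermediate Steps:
(-95 - 110)²/(-22648 - 15114) - 1*(-18787) = (-205)²/(-37762) + 18787 = 42025*(-1/37762) + 18787 = -42025/37762 + 18787 = 709392669/37762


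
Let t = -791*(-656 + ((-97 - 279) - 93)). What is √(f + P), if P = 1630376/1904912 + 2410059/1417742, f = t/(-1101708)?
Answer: 5*√182899274728799008382016507/51144009116082 ≈ 1.3222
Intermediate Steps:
t = 889875 (t = -791*(-656 + (-376 - 93)) = -791*(-656 - 469) = -791*(-1125) = 889875)
f = -98875/122412 (f = 889875/(-1101708) = 889875*(-1/1101708) = -98875/122412 ≈ -0.80772)
P = 215700088775/84396054647 (P = 1630376*(1/1904912) + 2410059*(1/1417742) = 203797/238114 + 2410059/1417742 = 215700088775/84396054647 ≈ 2.5558)
√(f + P) = √(-98875/122412 + 215700088775/84396054647) = √(18059619363903175/10331089841448564) = 5*√182899274728799008382016507/51144009116082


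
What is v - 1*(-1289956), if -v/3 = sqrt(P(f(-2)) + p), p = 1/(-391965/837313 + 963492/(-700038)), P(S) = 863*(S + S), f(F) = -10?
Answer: 1289956 - 21*I*sqrt(11437089590306209089419551)/180189128611 ≈ 1.29e+6 - 394.14*I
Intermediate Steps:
P(S) = 1726*S (P(S) = 863*(2*S) = 1726*S)
p = -97691819649/180189128611 (p = 1/(-391965*1/837313 + 963492*(-1/700038)) = 1/(-391965/837313 - 160582/116673) = 1/(-180189128611/97691819649) = -97691819649/180189128611 ≈ -0.54216)
v = -21*I*sqrt(11437089590306209089419551)/180189128611 (v = -3*sqrt(1726*(-10) - 97691819649/180189128611) = -3*sqrt(-17260 - 97691819649/180189128611) = -21*I*sqrt(11437089590306209089419551)/180189128611 ≈ -394.14*I)
v - 1*(-1289956) = -21*I*sqrt(11437089590306209089419551)/180189128611 - 1*(-1289956) = -21*I*sqrt(11437089590306209089419551)/180189128611 + 1289956 = 1289956 - 21*I*sqrt(11437089590306209089419551)/180189128611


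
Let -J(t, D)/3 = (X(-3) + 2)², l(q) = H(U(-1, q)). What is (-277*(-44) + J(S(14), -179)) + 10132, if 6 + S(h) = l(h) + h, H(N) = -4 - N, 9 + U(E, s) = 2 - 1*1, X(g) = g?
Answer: 22317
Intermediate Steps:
U(E, s) = -8 (U(E, s) = -9 + (2 - 1*1) = -9 + (2 - 1) = -9 + 1 = -8)
l(q) = 4 (l(q) = -4 - 1*(-8) = -4 + 8 = 4)
S(h) = -2 + h (S(h) = -6 + (4 + h) = -2 + h)
J(t, D) = -3 (J(t, D) = -3*(-3 + 2)² = -3*(-1)² = -3*1 = -3)
(-277*(-44) + J(S(14), -179)) + 10132 = (-277*(-44) - 3) + 10132 = (12188 - 3) + 10132 = 12185 + 10132 = 22317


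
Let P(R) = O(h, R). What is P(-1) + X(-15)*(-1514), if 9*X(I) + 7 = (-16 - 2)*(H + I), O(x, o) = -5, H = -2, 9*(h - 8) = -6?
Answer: -452731/9 ≈ -50303.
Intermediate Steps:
h = 22/3 (h = 8 + (⅑)*(-6) = 8 - ⅔ = 22/3 ≈ 7.3333)
P(R) = -5
X(I) = 29/9 - 2*I (X(I) = -7/9 + ((-16 - 2)*(-2 + I))/9 = -7/9 + (-18*(-2 + I))/9 = -7/9 + (36 - 18*I)/9 = -7/9 + (4 - 2*I) = 29/9 - 2*I)
P(-1) + X(-15)*(-1514) = -5 + (29/9 - 2*(-15))*(-1514) = -5 + (29/9 + 30)*(-1514) = -5 + (299/9)*(-1514) = -5 - 452686/9 = -452731/9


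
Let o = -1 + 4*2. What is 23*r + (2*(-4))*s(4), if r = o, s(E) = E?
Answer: 129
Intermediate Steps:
o = 7 (o = -1 + 8 = 7)
r = 7
23*r + (2*(-4))*s(4) = 23*7 + (2*(-4))*4 = 161 - 8*4 = 161 - 32 = 129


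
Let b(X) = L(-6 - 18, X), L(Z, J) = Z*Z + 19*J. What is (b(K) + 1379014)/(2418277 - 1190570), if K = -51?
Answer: 1378621/1227707 ≈ 1.1229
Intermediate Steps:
L(Z, J) = Z² + 19*J
b(X) = 576 + 19*X (b(X) = (-6 - 18)² + 19*X = (-24)² + 19*X = 576 + 19*X)
(b(K) + 1379014)/(2418277 - 1190570) = ((576 + 19*(-51)) + 1379014)/(2418277 - 1190570) = ((576 - 969) + 1379014)/1227707 = (-393 + 1379014)*(1/1227707) = 1378621*(1/1227707) = 1378621/1227707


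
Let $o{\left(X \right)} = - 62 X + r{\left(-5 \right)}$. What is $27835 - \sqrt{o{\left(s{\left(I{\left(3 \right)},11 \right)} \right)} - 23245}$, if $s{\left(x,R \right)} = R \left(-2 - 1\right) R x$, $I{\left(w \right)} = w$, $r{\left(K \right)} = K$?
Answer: $27835 - 2 \sqrt{11067} \approx 27625.0$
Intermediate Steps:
$s{\left(x,R \right)} = - 3 x R^{2}$ ($s{\left(x,R \right)} = R \left(-3\right) R x = - 3 R R x = - 3 R^{2} x = - 3 x R^{2}$)
$o{\left(X \right)} = -5 - 62 X$ ($o{\left(X \right)} = - 62 X - 5 = -5 - 62 X$)
$27835 - \sqrt{o{\left(s{\left(I{\left(3 \right)},11 \right)} \right)} - 23245} = 27835 - \sqrt{\left(-5 - 62 \left(\left(-3\right) 3 \cdot 11^{2}\right)\right) - 23245} = 27835 - \sqrt{\left(-5 - 62 \left(\left(-3\right) 3 \cdot 121\right)\right) - 23245} = 27835 - \sqrt{\left(-5 - -67518\right) - 23245} = 27835 - \sqrt{\left(-5 + 67518\right) - 23245} = 27835 - \sqrt{67513 - 23245} = 27835 - \sqrt{44268} = 27835 - 2 \sqrt{11067}$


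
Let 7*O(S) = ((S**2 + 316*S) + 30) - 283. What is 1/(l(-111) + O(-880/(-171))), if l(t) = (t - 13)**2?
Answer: 204687/3188195419 ≈ 6.4202e-5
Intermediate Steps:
l(t) = (-13 + t)**2
O(S) = -253/7 + S**2/7 + 316*S/7 (O(S) = (((S**2 + 316*S) + 30) - 283)/7 = ((30 + S**2 + 316*S) - 283)/7 = (-253 + S**2 + 316*S)/7 = -253/7 + S**2/7 + 316*S/7)
1/(l(-111) + O(-880/(-171))) = 1/((-13 - 111)**2 + (-253/7 + (-880/(-171))**2/7 + 316*(-880/(-171))/7)) = 1/((-124)**2 + (-253/7 + (-880*(-1/171))**2/7 + 316*(-880*(-1/171))/7)) = 1/(15376 + (-253/7 + (880/171)**2/7 + (316/7)*(880/171))) = 1/(15376 + (-253/7 + (1/7)*(774400/29241) + 278080/1197)) = 1/(15376 + (-253/7 + 774400/204687 + 278080/1197)) = 1/(15376 + 40928107/204687) = 1/(3188195419/204687) = 204687/3188195419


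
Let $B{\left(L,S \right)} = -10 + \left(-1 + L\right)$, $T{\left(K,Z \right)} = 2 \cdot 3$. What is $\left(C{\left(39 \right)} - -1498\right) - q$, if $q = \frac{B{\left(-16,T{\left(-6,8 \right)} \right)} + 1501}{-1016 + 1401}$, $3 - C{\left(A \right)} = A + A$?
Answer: $\frac{49671}{35} \approx 1419.2$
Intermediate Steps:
$C{\left(A \right)} = 3 - 2 A$ ($C{\left(A \right)} = 3 - \left(A + A\right) = 3 - 2 A$)
$T{\left(K,Z \right)} = 6$
$B{\left(L,S \right)} = -11 + L$
$q = \frac{134}{35}$ ($q = \frac{\left(-11 - 16\right) + 1501}{-1016 + 1401} = \frac{-27 + 1501}{385} = 1474 \cdot \frac{1}{385} = \frac{134}{35} \approx 3.8286$)
$\left(C{\left(39 \right)} - -1498\right) - q = \left(\left(3 - 78\right) - -1498\right) - \frac{134}{35} = \left(\left(3 - 78\right) + 1498\right) - \frac{134}{35} = \left(-75 + 1498\right) - \frac{134}{35} = 1423 - \frac{134}{35} = \frac{49671}{35}$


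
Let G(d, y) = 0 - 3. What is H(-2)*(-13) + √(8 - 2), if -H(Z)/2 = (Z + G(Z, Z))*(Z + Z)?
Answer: 520 + √6 ≈ 522.45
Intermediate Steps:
G(d, y) = -3
H(Z) = -4*Z*(-3 + Z) (H(Z) = -2*(Z - 3)*(Z + Z) = -2*(-3 + Z)*2*Z = -4*Z*(-3 + Z))
H(-2)*(-13) + √(8 - 2) = (4*(-2)*(3 - 1*(-2)))*(-13) + √(8 - 2) = (4*(-2)*(3 + 2))*(-13) + √6 = (4*(-2)*5)*(-13) + √6 = -40*(-13) + √6 = 520 + √6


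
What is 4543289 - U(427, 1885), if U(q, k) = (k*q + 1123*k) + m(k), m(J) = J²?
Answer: -1931686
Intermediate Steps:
U(q, k) = k² + 1123*k + k*q (U(q, k) = (k*q + 1123*k) + k² = (1123*k + k*q) + k² = k² + 1123*k + k*q)
4543289 - U(427, 1885) = 4543289 - 1885*(1123 + 1885 + 427) = 4543289 - 1885*3435 = 4543289 - 1*6474975 = 4543289 - 6474975 = -1931686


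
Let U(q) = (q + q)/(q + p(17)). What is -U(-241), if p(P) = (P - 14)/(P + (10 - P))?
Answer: -4820/2407 ≈ -2.0025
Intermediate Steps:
p(P) = -7/5 + P/10 (p(P) = (-14 + P)/10 = (-14 + P)*(⅒) = -7/5 + P/10)
U(q) = 2*q/(3/10 + q) (U(q) = (q + q)/(q + (-7/5 + (⅒)*17)) = (2*q)/(q + (-7/5 + 17/10)) = (2*q)/(q + 3/10) = (2*q)/(3/10 + q) = 2*q/(3/10 + q))
-U(-241) = -20*(-241)/(3 + 10*(-241)) = -20*(-241)/(3 - 2410) = -20*(-241)/(-2407) = -20*(-241)*(-1)/2407 = -1*4820/2407 = -4820/2407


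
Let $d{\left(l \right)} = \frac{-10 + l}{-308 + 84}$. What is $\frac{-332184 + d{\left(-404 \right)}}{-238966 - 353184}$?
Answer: $\frac{2861877}{5101600} \approx 0.56098$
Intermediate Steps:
$d{\left(l \right)} = \frac{5}{112} - \frac{l}{224}$ ($d{\left(l \right)} = \frac{-10 + l}{-224} = \left(-10 + l\right) \left(- \frac{1}{224}\right) = \frac{5}{112} - \frac{l}{224}$)
$\frac{-332184 + d{\left(-404 \right)}}{-238966 - 353184} = \frac{-332184 + \left(\frac{5}{112} - - \frac{101}{56}\right)}{-238966 - 353184} = \frac{-332184 + \left(\frac{5}{112} + \frac{101}{56}\right)}{-592150} = \left(-332184 + \frac{207}{112}\right) \left(- \frac{1}{592150}\right) = \left(- \frac{37204401}{112}\right) \left(- \frac{1}{592150}\right) = \frac{2861877}{5101600}$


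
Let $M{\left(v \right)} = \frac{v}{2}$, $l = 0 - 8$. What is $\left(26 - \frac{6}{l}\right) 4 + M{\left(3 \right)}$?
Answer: $\frac{217}{2} \approx 108.5$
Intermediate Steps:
$l = -8$
$M{\left(v \right)} = \frac{v}{2}$ ($M{\left(v \right)} = v \frac{1}{2} = \frac{v}{2}$)
$\left(26 - \frac{6}{l}\right) 4 + M{\left(3 \right)} = \left(26 - \frac{6}{-8}\right) 4 + \frac{1}{2} \cdot 3 = \left(26 - - \frac{3}{4}\right) 4 + \frac{3}{2} = \left(26 + \frac{3}{4}\right) 4 + \frac{3}{2} = \frac{107}{4} \cdot 4 + \frac{3}{2} = 107 + \frac{3}{2} = \frac{217}{2}$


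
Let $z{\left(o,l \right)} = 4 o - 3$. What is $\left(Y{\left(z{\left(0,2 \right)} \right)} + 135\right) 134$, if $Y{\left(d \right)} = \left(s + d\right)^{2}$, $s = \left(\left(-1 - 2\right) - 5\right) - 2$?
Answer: $40736$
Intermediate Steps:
$z{\left(o,l \right)} = -3 + 4 o$
$s = -10$ ($s = \left(-3 - 5\right) - 2 = -8 - 2 = -10$)
$Y{\left(d \right)} = \left(-10 + d\right)^{2}$
$\left(Y{\left(z{\left(0,2 \right)} \right)} + 135\right) 134 = \left(\left(-10 + \left(-3 + 4 \cdot 0\right)\right)^{2} + 135\right) 134 = \left(\left(-10 + \left(-3 + 0\right)\right)^{2} + 135\right) 134 = \left(\left(-10 - 3\right)^{2} + 135\right) 134 = \left(\left(-13\right)^{2} + 135\right) 134 = \left(169 + 135\right) 134 = 304 \cdot 134 = 40736$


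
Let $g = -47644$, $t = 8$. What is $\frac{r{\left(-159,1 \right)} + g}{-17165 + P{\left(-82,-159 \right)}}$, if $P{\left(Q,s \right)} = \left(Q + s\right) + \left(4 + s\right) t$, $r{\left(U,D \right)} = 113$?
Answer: $\frac{47531}{18646} \approx 2.5491$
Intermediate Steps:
$P{\left(Q,s \right)} = 32 + Q + 9 s$ ($P{\left(Q,s \right)} = \left(Q + s\right) + \left(4 + s\right) 8 = \left(Q + s\right) + \left(32 + 8 s\right) = 32 + Q + 9 s$)
$\frac{r{\left(-159,1 \right)} + g}{-17165 + P{\left(-82,-159 \right)}} = \frac{113 - 47644}{-17165 + \left(32 - 82 + 9 \left(-159\right)\right)} = - \frac{47531}{-17165 - 1481} = - \frac{47531}{-18646} = \left(-47531\right) \left(- \frac{1}{18646}\right) = \frac{47531}{18646}$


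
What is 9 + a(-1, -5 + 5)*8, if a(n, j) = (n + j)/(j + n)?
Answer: 17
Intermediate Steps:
a(n, j) = 1 (a(n, j) = (j + n)/(j + n) = 1)
9 + a(-1, -5 + 5)*8 = 9 + 1*8 = 9 + 8 = 17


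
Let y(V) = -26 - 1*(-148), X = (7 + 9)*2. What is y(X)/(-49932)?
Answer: -61/24966 ≈ -0.0024433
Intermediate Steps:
X = 32 (X = 16*2 = 32)
y(V) = 122 (y(V) = -26 + 148 = 122)
y(X)/(-49932) = 122/(-49932) = 122*(-1/49932) = -61/24966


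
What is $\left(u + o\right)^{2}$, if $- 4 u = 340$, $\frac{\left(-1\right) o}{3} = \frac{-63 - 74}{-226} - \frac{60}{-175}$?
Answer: $\frac{482845706641}{62568100} \approx 7717.1$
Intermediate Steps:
$o = - \frac{22521}{7910}$ ($o = - 3 \left(\frac{-63 - 74}{-226} - \frac{60}{-175}\right) = - 3 \left(\left(-63 - 74\right) \left(- \frac{1}{226}\right) - - \frac{12}{35}\right) = - 3 \left(\left(-137\right) \left(- \frac{1}{226}\right) + \frac{12}{35}\right) = - 3 \left(\frac{137}{226} + \frac{12}{35}\right) = \left(-3\right) \frac{7507}{7910} = - \frac{22521}{7910} \approx -2.8472$)
$u = -85$ ($u = \left(- \frac{1}{4}\right) 340 = -85$)
$\left(u + o\right)^{2} = \left(-85 - \frac{22521}{7910}\right)^{2} = \left(- \frac{694871}{7910}\right)^{2} = \frac{482845706641}{62568100}$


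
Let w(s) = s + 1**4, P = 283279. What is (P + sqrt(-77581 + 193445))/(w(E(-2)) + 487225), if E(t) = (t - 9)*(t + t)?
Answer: 283279/487270 + sqrt(28966)/243635 ≈ 0.58206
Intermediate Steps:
E(t) = 2*t*(-9 + t) (E(t) = (-9 + t)*(2*t) = 2*t*(-9 + t))
w(s) = 1 + s (w(s) = s + 1 = 1 + s)
(P + sqrt(-77581 + 193445))/(w(E(-2)) + 487225) = (283279 + sqrt(-77581 + 193445))/((1 + 2*(-2)*(-9 - 2)) + 487225) = (283279 + sqrt(115864))/((1 + 2*(-2)*(-11)) + 487225) = (283279 + 2*sqrt(28966))/((1 + 44) + 487225) = (283279 + 2*sqrt(28966))/(45 + 487225) = (283279 + 2*sqrt(28966))/487270 = (283279 + 2*sqrt(28966))*(1/487270) = 283279/487270 + sqrt(28966)/243635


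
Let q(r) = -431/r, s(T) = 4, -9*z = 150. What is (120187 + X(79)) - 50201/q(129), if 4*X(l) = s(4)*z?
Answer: 174808028/1293 ≈ 1.3520e+5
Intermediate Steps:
z = -50/3 (z = -⅑*150 = -50/3 ≈ -16.667)
X(l) = -50/3 (X(l) = (4*(-50/3))/4 = (¼)*(-200/3) = -50/3)
(120187 + X(79)) - 50201/q(129) = (120187 - 50/3) - 50201/((-431/129)) = 360511/3 - 50201/((-431*1/129)) = 360511/3 - 50201/(-431/129) = 360511/3 - 50201*(-129/431) = 360511/3 + 6475929/431 = 174808028/1293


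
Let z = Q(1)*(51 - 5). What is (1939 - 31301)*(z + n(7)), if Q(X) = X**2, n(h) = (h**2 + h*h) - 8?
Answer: -3993232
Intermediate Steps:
n(h) = -8 + 2*h**2 (n(h) = (h**2 + h**2) - 8 = 2*h**2 - 8 = -8 + 2*h**2)
z = 46 (z = 1**2*(51 - 5) = 1*46 = 46)
(1939 - 31301)*(z + n(7)) = (1939 - 31301)*(46 + (-8 + 2*7**2)) = -29362*(46 + (-8 + 2*49)) = -29362*(46 + (-8 + 98)) = -29362*(46 + 90) = -29362*136 = -3993232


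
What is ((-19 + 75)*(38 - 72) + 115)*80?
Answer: -143120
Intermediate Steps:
((-19 + 75)*(38 - 72) + 115)*80 = (56*(-34) + 115)*80 = (-1904 + 115)*80 = -1789*80 = -143120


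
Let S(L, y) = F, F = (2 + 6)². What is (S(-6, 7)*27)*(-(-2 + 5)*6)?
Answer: -31104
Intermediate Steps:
F = 64 (F = 8² = 64)
S(L, y) = 64
(S(-6, 7)*27)*(-(-2 + 5)*6) = (64*27)*(-(-2 + 5)*6) = 1728*(-1*3*6) = 1728*(-3*6) = 1728*(-18) = -31104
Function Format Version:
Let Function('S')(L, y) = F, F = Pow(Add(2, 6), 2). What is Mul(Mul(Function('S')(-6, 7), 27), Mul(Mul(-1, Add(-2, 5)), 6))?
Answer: -31104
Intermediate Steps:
F = 64 (F = Pow(8, 2) = 64)
Function('S')(L, y) = 64
Mul(Mul(Function('S')(-6, 7), 27), Mul(Mul(-1, Add(-2, 5)), 6)) = Mul(Mul(64, 27), Mul(Mul(-1, Add(-2, 5)), 6)) = Mul(1728, Mul(Mul(-1, 3), 6)) = Mul(1728, Mul(-3, 6)) = Mul(1728, -18) = -31104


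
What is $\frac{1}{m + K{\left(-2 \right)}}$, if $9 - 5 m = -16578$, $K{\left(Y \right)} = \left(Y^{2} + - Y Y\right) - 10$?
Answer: $\frac{5}{16537} \approx 0.00030235$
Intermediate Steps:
$K{\left(Y \right)} = -10$ ($K{\left(Y \right)} = \left(Y^{2} - Y^{2}\right) - 10 = 0 - 10 = -10$)
$m = \frac{16587}{5}$ ($m = \frac{9}{5} - - \frac{16578}{5} = \frac{9}{5} + \frac{16578}{5} = \frac{16587}{5} \approx 3317.4$)
$\frac{1}{m + K{\left(-2 \right)}} = \frac{1}{\frac{16587}{5} - 10} = \frac{1}{\frac{16537}{5}} = \frac{5}{16537}$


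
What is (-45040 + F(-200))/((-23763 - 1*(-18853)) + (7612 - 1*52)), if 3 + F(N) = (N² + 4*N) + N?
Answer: -6043/2650 ≈ -2.2804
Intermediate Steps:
F(N) = -3 + N² + 5*N (F(N) = -3 + ((N² + 4*N) + N) = -3 + (N² + 5*N) = -3 + N² + 5*N)
(-45040 + F(-200))/((-23763 - 1*(-18853)) + (7612 - 1*52)) = (-45040 + (-3 + (-200)² + 5*(-200)))/((-23763 - 1*(-18853)) + (7612 - 1*52)) = (-45040 + (-3 + 40000 - 1000))/((-23763 + 18853) + (7612 - 52)) = (-45040 + 38997)/(-4910 + 7560) = -6043/2650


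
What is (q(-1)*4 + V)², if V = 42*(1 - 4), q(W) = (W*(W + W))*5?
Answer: 7396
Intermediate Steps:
q(W) = 10*W² (q(W) = (W*(2*W))*5 = (2*W²)*5 = 10*W²)
V = -126 (V = 42*(-3) = -126)
(q(-1)*4 + V)² = ((10*(-1)²)*4 - 126)² = ((10*1)*4 - 126)² = (10*4 - 126)² = (40 - 126)² = (-86)² = 7396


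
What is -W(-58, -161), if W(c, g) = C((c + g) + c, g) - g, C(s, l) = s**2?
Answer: -76890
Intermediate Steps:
W(c, g) = (g + 2*c)**2 - g (W(c, g) = ((c + g) + c)**2 - g = (g + 2*c)**2 - g)
-W(-58, -161) = -((-161 + 2*(-58))**2 - 1*(-161)) = -((-161 - 116)**2 + 161) = -((-277)**2 + 161) = -(76729 + 161) = -1*76890 = -76890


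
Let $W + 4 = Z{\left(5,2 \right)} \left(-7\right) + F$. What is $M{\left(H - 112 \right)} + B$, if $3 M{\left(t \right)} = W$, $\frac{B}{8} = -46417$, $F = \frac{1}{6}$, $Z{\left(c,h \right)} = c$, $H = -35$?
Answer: $- \frac{6684281}{18} \approx -3.7135 \cdot 10^{5}$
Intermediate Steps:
$F = \frac{1}{6} \approx 0.16667$
$B = -371336$ ($B = 8 \left(-46417\right) = -371336$)
$W = - \frac{233}{6}$ ($W = -4 + \left(5 \left(-7\right) + \frac{1}{6}\right) = -4 + \left(-35 + \frac{1}{6}\right) = -4 - \frac{209}{6} = - \frac{233}{6} \approx -38.833$)
$M{\left(t \right)} = - \frac{233}{18}$ ($M{\left(t \right)} = \frac{1}{3} \left(- \frac{233}{6}\right) = - \frac{233}{18}$)
$M{\left(H - 112 \right)} + B = - \frac{233}{18} - 371336 = - \frac{6684281}{18}$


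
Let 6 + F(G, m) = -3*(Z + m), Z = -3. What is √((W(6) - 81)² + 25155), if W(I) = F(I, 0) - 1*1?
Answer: 2*√7849 ≈ 177.19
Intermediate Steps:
F(G, m) = 3 - 3*m (F(G, m) = -6 - 3*(-3 + m) = -6 + (9 - 3*m) = 3 - 3*m)
W(I) = 2 (W(I) = (3 - 3*0) - 1*1 = (3 + 0) - 1 = 3 - 1 = 2)
√((W(6) - 81)² + 25155) = √((2 - 81)² + 25155) = √((-79)² + 25155) = √(6241 + 25155) = √31396 = 2*√7849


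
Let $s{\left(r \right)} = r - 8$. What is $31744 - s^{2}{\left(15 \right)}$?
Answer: $31695$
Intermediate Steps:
$s{\left(r \right)} = -8 + r$
$31744 - s^{2}{\left(15 \right)} = 31744 - \left(-8 + 15\right)^{2} = 31744 - 7^{2} = 31744 - 49 = 31695$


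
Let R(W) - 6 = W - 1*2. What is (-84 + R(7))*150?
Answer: -10950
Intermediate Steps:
R(W) = 4 + W (R(W) = 6 + (W - 1*2) = 6 + (W - 2) = 6 + (-2 + W) = 4 + W)
(-84 + R(7))*150 = (-84 + (4 + 7))*150 = (-84 + 11)*150 = -73*150 = -10950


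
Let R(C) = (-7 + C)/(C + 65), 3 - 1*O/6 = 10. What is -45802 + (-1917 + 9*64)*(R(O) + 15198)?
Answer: -469739651/23 ≈ -2.0423e+7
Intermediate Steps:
O = -42 (O = 18 - 6*10 = 18 - 60 = -42)
R(C) = (-7 + C)/(65 + C)
-45802 + (-1917 + 9*64)*(R(O) + 15198) = -45802 + (-1917 + 9*64)*((-7 - 42)/(65 - 42) + 15198) = -45802 + (-1917 + 576)*(-49/23 + 15198) = -45802 - 1341*((1/23)*(-49) + 15198) = -45802 - 1341*(-49/23 + 15198) = -45802 - 1341*349505/23 = -45802 - 468686205/23 = -469739651/23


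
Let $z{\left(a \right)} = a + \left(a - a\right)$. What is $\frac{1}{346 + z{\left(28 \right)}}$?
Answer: $\frac{1}{374} \approx 0.0026738$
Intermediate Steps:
$z{\left(a \right)} = a$ ($z{\left(a \right)} = a + 0 = a$)
$\frac{1}{346 + z{\left(28 \right)}} = \frac{1}{346 + 28} = \frac{1}{374}$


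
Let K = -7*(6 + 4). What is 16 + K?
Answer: -54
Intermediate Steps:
K = -70 (K = -7*10 = -70)
16 + K = 16 - 70 = -54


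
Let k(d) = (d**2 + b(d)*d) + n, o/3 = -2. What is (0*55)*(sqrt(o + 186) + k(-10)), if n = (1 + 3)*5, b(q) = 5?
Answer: 0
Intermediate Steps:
n = 20 (n = 4*5 = 20)
o = -6 (o = 3*(-2) = -6)
k(d) = 20 + d**2 + 5*d (k(d) = (d**2 + 5*d) + 20 = 20 + d**2 + 5*d)
(0*55)*(sqrt(o + 186) + k(-10)) = (0*55)*(sqrt(-6 + 186) + (20 + (-10)**2 + 5*(-10))) = 0*(sqrt(180) + (20 + 100 - 50)) = 0*(6*sqrt(5) + 70) = 0*(70 + 6*sqrt(5)) = 0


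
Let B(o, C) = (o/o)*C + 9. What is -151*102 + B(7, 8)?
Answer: -15385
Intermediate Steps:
B(o, C) = 9 + C (B(o, C) = 1*C + 9 = C + 9 = 9 + C)
-151*102 + B(7, 8) = -151*102 + (9 + 8) = -15402 + 17 = -15385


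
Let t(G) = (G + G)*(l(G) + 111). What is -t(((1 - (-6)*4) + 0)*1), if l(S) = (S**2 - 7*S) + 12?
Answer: -28650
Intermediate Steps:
l(S) = 12 + S**2 - 7*S
t(G) = 2*G*(123 + G**2 - 7*G) (t(G) = (G + G)*((12 + G**2 - 7*G) + 111) = (2*G)*(123 + G**2 - 7*G) = 2*G*(123 + G**2 - 7*G))
-t(((1 - (-6)*4) + 0)*1) = -2*((1 - (-6)*4) + 0)*1*(123 + (((1 - (-6)*4) + 0)*1)**2 - 7*((1 - (-6)*4) + 0)) = -2*((1 - 3*(-8)) + 0)*1*(123 + (((1 - 3*(-8)) + 0)*1)**2 - 7*((1 - 3*(-8)) + 0)) = -2*((1 + 24) + 0)*1*(123 + (((1 + 24) + 0)*1)**2 - 7*((1 + 24) + 0)) = -2*(25 + 0)*1*(123 + ((25 + 0)*1)**2 - 7*(25 + 0)) = -2*25*1*(123 + (25*1)**2 - 175) = -2*25*(123 + 25**2 - 7*25) = -2*25*(123 + 625 - 175) = -2*25*573 = -1*28650 = -28650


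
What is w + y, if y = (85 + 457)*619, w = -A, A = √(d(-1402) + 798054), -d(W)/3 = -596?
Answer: 335498 - √799842 ≈ 3.3460e+5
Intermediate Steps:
d(W) = 1788 (d(W) = -3*(-596) = 1788)
A = √799842 (A = √(1788 + 798054) = √799842 ≈ 894.34)
w = -√799842 ≈ -894.34
y = 335498 (y = 542*619 = 335498)
w + y = -√799842 + 335498 = 335498 - √799842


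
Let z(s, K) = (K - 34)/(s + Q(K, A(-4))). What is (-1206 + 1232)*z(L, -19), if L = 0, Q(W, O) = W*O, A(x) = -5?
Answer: -1378/95 ≈ -14.505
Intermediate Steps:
Q(W, O) = O*W
z(s, K) = (-34 + K)/(s - 5*K) (z(s, K) = (K - 34)/(s - 5*K) = (-34 + K)/(s - 5*K))
(-1206 + 1232)*z(L, -19) = (-1206 + 1232)*((34 - 1*(-19))/(-1*0 + 5*(-19))) = 26*((34 + 19)/(0 - 95)) = 26*(53/(-95)) = 26*(-1/95*53) = 26*(-53/95) = -1378/95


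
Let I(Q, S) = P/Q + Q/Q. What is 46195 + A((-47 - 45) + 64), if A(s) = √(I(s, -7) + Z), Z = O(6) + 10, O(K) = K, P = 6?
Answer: 46195 + √3290/14 ≈ 46199.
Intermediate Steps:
I(Q, S) = 1 + 6/Q (I(Q, S) = 6/Q + Q/Q = 6/Q + 1 = 1 + 6/Q)
Z = 16 (Z = 6 + 10 = 16)
A(s) = √(16 + (6 + s)/s) (A(s) = √((6 + s)/s + 16) = √(16 + (6 + s)/s))
46195 + A((-47 - 45) + 64) = 46195 + √(17 + 6/((-47 - 45) + 64)) = 46195 + √(17 + 6/(-92 + 64)) = 46195 + √(17 + 6/(-28)) = 46195 + √(17 + 6*(-1/28)) = 46195 + √(17 - 3/14) = 46195 + √(235/14) = 46195 + √3290/14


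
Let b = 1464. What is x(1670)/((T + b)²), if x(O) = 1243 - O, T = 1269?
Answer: -427/7469289 ≈ -5.7167e-5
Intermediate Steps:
x(1670)/((T + b)²) = (1243 - 1*1670)/((1269 + 1464)²) = (1243 - 1670)/(2733²) = -427/7469289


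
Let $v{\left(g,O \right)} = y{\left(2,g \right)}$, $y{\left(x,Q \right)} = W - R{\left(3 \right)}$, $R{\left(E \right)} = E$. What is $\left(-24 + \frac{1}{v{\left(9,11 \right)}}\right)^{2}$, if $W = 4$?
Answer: $529$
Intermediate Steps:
$y{\left(x,Q \right)} = 1$ ($y{\left(x,Q \right)} = 4 - 3 = 1$)
$v{\left(g,O \right)} = 1$
$\left(-24 + \frac{1}{v{\left(9,11 \right)}}\right)^{2} = \left(-24 + 1^{-1}\right)^{2} = \left(-24 + 1\right)^{2} = \left(-23\right)^{2} = 529$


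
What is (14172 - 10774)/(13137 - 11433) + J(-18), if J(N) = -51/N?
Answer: 1371/284 ≈ 4.8275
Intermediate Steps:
(14172 - 10774)/(13137 - 11433) + J(-18) = (14172 - 10774)/(13137 - 11433) - 51/(-18) = 3398/1704 - 51*(-1/18) = 3398*(1/1704) + 17/6 = 1699/852 + 17/6 = 1371/284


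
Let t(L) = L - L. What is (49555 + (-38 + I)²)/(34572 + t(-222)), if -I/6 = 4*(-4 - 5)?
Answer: 81239/34572 ≈ 2.3498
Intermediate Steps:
t(L) = 0
I = 216 (I = -24*(-4 - 5) = -24*(-9) = -6*(-36) = 216)
(49555 + (-38 + I)²)/(34572 + t(-222)) = (49555 + (-38 + 216)²)/(34572 + 0) = (49555 + 178²)/34572 = (49555 + 31684)*(1/34572) = 81239*(1/34572) = 81239/34572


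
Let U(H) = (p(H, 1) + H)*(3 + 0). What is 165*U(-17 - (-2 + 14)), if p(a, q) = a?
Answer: -28710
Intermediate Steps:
U(H) = 6*H (U(H) = (H + H)*(3 + 0) = (2*H)*3 = 6*H)
165*U(-17 - (-2 + 14)) = 165*(6*(-17 - (-2 + 14))) = 165*(6*(-17 - 1*12)) = 165*(6*(-17 - 12)) = 165*(6*(-29)) = 165*(-174) = -28710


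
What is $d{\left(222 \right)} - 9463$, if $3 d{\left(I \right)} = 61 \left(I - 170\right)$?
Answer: $- \frac{25217}{3} \approx -8405.7$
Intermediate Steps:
$d{\left(I \right)} = - \frac{10370}{3} + \frac{61 I}{3}$ ($d{\left(I \right)} = \frac{61 \left(I - 170\right)}{3} = \frac{61 \left(-170 + I\right)}{3} = \frac{-10370 + 61 I}{3} = - \frac{10370}{3} + \frac{61 I}{3}$)
$d{\left(222 \right)} - 9463 = \left(- \frac{10370}{3} + \frac{61}{3} \cdot 222\right) - 9463 = \left(- \frac{10370}{3} + 4514\right) - 9463 = \frac{3172}{3} - 9463 = - \frac{25217}{3}$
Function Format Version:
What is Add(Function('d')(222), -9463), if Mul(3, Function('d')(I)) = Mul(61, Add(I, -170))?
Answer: Rational(-25217, 3) ≈ -8405.7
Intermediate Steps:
Function('d')(I) = Add(Rational(-10370, 3), Mul(Rational(61, 3), I)) (Function('d')(I) = Mul(Rational(1, 3), Mul(61, Add(I, -170))) = Mul(Rational(1, 3), Mul(61, Add(-170, I))) = Mul(Rational(1, 3), Add(-10370, Mul(61, I))) = Add(Rational(-10370, 3), Mul(Rational(61, 3), I)))
Add(Function('d')(222), -9463) = Add(Add(Rational(-10370, 3), Mul(Rational(61, 3), 222)), -9463) = Add(Add(Rational(-10370, 3), 4514), -9463) = Add(Rational(3172, 3), -9463) = Rational(-25217, 3)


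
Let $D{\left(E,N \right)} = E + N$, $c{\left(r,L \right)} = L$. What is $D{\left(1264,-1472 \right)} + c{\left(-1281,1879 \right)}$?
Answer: $1671$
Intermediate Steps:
$D{\left(1264,-1472 \right)} + c{\left(-1281,1879 \right)} = \left(1264 - 1472\right) + 1879 = -208 + 1879 = 1671$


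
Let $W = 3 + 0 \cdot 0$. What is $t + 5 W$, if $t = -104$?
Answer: $-89$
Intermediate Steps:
$W = 3$ ($W = 3 + 0 = 3$)
$t + 5 W = -104 + 5 \cdot 3 = -104 + 15 = -89$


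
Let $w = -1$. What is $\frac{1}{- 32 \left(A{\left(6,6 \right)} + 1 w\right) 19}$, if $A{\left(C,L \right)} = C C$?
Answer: $- \frac{1}{21280} \approx -4.6992 \cdot 10^{-5}$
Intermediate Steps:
$A{\left(C,L \right)} = C^{2}$
$\frac{1}{- 32 \left(A{\left(6,6 \right)} + 1 w\right) 19} = \frac{1}{- 32 \left(6^{2} + 1 \left(-1\right)\right) 19} = \frac{1}{- 32 \left(36 - 1\right) 19} = \frac{1}{\left(-32\right) 35 \cdot 19} = \frac{1}{\left(-1120\right) 19} = \frac{1}{-21280} = - \frac{1}{21280}$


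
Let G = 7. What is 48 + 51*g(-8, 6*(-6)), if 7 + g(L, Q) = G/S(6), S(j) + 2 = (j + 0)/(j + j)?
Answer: -547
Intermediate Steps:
S(j) = -3/2 (S(j) = -2 + (j + 0)/(j + j) = -2 + j/((2*j)) = -2 + j*(1/(2*j)) = -2 + 1/2 = -3/2)
g(L, Q) = -35/3 (g(L, Q) = -7 + 7/(-3/2) = -7 + 7*(-2/3) = -7 - 14/3 = -35/3)
48 + 51*g(-8, 6*(-6)) = 48 + 51*(-35/3) = 48 - 595 = -547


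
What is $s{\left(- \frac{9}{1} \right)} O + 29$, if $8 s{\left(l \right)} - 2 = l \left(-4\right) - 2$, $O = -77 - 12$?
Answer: $- \frac{743}{2} \approx -371.5$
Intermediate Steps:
$O = -89$
$s{\left(l \right)} = - \frac{l}{2}$ ($s{\left(l \right)} = \frac{1}{4} + \frac{l \left(-4\right) - 2}{8} = \frac{1}{4} + \frac{- 4 l - 2}{8} = \frac{1}{4} + \frac{-2 - 4 l}{8} = \frac{1}{4} - \left(\frac{1}{4} + \frac{l}{2}\right) = - \frac{l}{2}$)
$s{\left(- \frac{9}{1} \right)} O + 29 = - \frac{\left(-9\right) 1^{-1}}{2} \left(-89\right) + 29 = - \frac{\left(-9\right) 1}{2} \left(-89\right) + 29 = \left(- \frac{1}{2}\right) \left(-9\right) \left(-89\right) + 29 = \frac{9}{2} \left(-89\right) + 29 = - \frac{801}{2} + 29 = - \frac{743}{2}$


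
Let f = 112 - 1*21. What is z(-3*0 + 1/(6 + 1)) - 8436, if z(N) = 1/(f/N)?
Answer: -5373731/637 ≈ -8436.0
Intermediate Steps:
f = 91 (f = 112 - 21 = 91)
z(N) = N/91 (z(N) = 1/(91/N) = N/91)
z(-3*0 + 1/(6 + 1)) - 8436 = (-3*0 + 1/(6 + 1))/91 - 8436 = (0 + 1/7)/91 - 8436 = (1/91)*(1/7) - 8436 = 1/637 - 8436 = -5373731/637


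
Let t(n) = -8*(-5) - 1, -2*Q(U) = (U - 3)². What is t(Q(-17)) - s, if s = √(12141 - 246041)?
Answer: 39 - 10*I*√2339 ≈ 39.0 - 483.63*I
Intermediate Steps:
Q(U) = -(-3 + U)²/2 (Q(U) = -(U - 3)²/2 = -(-3 + U)²/2)
s = 10*I*√2339 (s = √(-233900) = 10*I*√2339 ≈ 483.63*I)
t(n) = 39 (t(n) = 40 - 1 = 39)
t(Q(-17)) - s = 39 - 10*I*√2339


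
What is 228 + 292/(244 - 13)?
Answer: 52960/231 ≈ 229.26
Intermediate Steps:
228 + 292/(244 - 13) = 228 + 292/231 = 52960/231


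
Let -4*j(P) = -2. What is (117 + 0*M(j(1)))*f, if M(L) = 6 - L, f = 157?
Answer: 18369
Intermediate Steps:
j(P) = ½ (j(P) = -¼*(-2) = ½)
(117 + 0*M(j(1)))*f = (117 + 0*(6 - 1*½))*157 = (117 + 0*(6 - ½))*157 = (117 + 0*(11/2))*157 = (117 + 0)*157 = 117*157 = 18369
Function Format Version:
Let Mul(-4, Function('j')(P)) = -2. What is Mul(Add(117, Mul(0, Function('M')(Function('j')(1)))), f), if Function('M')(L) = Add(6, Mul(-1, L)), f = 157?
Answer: 18369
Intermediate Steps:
Function('j')(P) = Rational(1, 2) (Function('j')(P) = Mul(Rational(-1, 4), -2) = Rational(1, 2))
Mul(Add(117, Mul(0, Function('M')(Function('j')(1)))), f) = Mul(Add(117, Mul(0, Add(6, Mul(-1, Rational(1, 2))))), 157) = Mul(Add(117, Mul(0, Add(6, Rational(-1, 2)))), 157) = Mul(Add(117, Mul(0, Rational(11, 2))), 157) = Mul(Add(117, 0), 157) = Mul(117, 157) = 18369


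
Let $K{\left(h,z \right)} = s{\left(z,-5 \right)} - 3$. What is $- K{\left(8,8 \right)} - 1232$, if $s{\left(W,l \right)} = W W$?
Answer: $-1293$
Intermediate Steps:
$s{\left(W,l \right)} = W^{2}$
$K{\left(h,z \right)} = -3 + z^{2}$ ($K{\left(h,z \right)} = z^{2} - 3 = -3 + z^{2}$)
$- K{\left(8,8 \right)} - 1232 = - (-3 + 8^{2}) - 1232 = - (-3 + 64) - 1232 = \left(-1\right) 61 - 1232 = -61 - 1232 = -1293$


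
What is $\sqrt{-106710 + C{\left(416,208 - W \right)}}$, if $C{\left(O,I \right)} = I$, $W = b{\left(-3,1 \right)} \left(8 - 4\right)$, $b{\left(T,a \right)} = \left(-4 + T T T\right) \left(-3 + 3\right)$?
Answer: $i \sqrt{106502} \approx 326.35 i$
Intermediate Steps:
$b{\left(T,a \right)} = 0$ ($b{\left(T,a \right)} = \left(-4 + T^{2} T\right) 0 = \left(-4 + T^{3}\right) 0 = 0$)
$W = 0$ ($W = 0 \left(8 - 4\right) = 0 \cdot 4 = 0$)
$\sqrt{-106710 + C{\left(416,208 - W \right)}} = \sqrt{-106710 + \left(208 - 0\right)} = \sqrt{-106710 + \left(208 + 0\right)} = \sqrt{-106710 + 208} = \sqrt{-106502} = i \sqrt{106502}$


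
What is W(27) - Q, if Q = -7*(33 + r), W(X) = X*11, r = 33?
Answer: 759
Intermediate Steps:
W(X) = 11*X
Q = -462 (Q = -7*(33 + 33) = -7*66 = -462)
W(27) - Q = 11*27 - 1*(-462) = 297 + 462 = 759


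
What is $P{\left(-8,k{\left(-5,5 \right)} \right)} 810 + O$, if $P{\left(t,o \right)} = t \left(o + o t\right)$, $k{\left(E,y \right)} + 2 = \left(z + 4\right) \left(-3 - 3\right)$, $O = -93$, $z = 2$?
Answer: $-1723773$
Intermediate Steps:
$k{\left(E,y \right)} = -38$ ($k{\left(E,y \right)} = -2 + \left(2 + 4\right) \left(-3 - 3\right) = -2 + 6 \left(-6\right) = -2 - 36 = -38$)
$P{\left(-8,k{\left(-5,5 \right)} \right)} 810 + O = \left(-38\right) \left(-8\right) \left(1 - 8\right) 810 - 93 = \left(-38\right) \left(-8\right) \left(-7\right) 810 - 93 = \left(-2128\right) 810 - 93 = -1723680 - 93 = -1723773$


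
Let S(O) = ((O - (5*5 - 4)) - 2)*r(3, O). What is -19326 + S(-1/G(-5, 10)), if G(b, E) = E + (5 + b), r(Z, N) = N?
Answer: -1932369/100 ≈ -19324.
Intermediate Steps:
G(b, E) = 5 + E + b
S(O) = O*(-23 + O) (S(O) = ((O - (5*5 - 4)) - 2)*O = ((O - (25 - 4)) - 2)*O = ((O - 1*21) - 2)*O = ((O - 21) - 2)*O = ((-21 + O) - 2)*O = (-23 + O)*O = O*(-23 + O))
-19326 + S(-1/G(-5, 10)) = -19326 + (-1/(5 + 10 - 5))*(-23 - 1/(5 + 10 - 5)) = -19326 + (-1/10)*(-23 - 1/10) = -19326 + (-1*⅒)*(-23 - 1*⅒) = -19326 - (-23 - ⅒)/10 = -19326 - ⅒*(-231/10) = -19326 + 231/100 = -1932369/100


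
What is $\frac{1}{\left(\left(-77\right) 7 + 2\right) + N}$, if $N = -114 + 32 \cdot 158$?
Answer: $\frac{1}{4405} \approx 0.00022701$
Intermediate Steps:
$N = 4942$ ($N = -114 + 5056 = 4942$)
$\frac{1}{\left(\left(-77\right) 7 + 2\right) + N} = \frac{1}{\left(\left(-77\right) 7 + 2\right) + 4942} = \frac{1}{\left(-539 + 2\right) + 4942} = \frac{1}{-537 + 4942} = \frac{1}{4405}$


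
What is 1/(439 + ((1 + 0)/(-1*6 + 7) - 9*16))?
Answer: 1/296 ≈ 0.0033784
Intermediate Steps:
1/(439 + ((1 + 0)/(-1*6 + 7) - 9*16)) = 1/(439 + (1/(-6 + 7) - 144)) = 1/(439 + (1/1 - 144)) = 1/(439 + (1*1 - 144)) = 1/(439 + (1 - 144)) = 1/(439 - 143) = 1/296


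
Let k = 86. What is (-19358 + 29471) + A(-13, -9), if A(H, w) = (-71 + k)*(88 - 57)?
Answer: 10578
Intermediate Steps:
A(H, w) = 465 (A(H, w) = (-71 + 86)*(88 - 57) = 15*31 = 465)
(-19358 + 29471) + A(-13, -9) = (-19358 + 29471) + 465 = 10113 + 465 = 10578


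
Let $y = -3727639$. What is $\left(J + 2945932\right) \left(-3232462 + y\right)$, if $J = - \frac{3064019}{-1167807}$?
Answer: $- \frac{23944717671585869443}{1167807} \approx -2.0504 \cdot 10^{13}$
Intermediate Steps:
$J = \frac{3064019}{1167807}$ ($J = \left(-3064019\right) \left(- \frac{1}{1167807}\right) = \frac{3064019}{1167807} \approx 2.6237$)
$\left(J + 2945932\right) \left(-3232462 + y\right) = \left(\frac{3064019}{1167807} + 2945932\right) \left(-3232462 - 3727639\right) = \frac{3440283075143}{1167807} \left(-6960101\right) = - \frac{23944717671585869443}{1167807}$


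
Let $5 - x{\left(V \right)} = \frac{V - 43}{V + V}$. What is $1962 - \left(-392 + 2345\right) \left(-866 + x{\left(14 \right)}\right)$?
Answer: $\frac{6725889}{4} \approx 1.6815 \cdot 10^{6}$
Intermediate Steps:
$x{\left(V \right)} = 5 - \frac{-43 + V}{2 V}$ ($x{\left(V \right)} = 5 - \frac{V - 43}{V + V} = 5 - \frac{-43 + V}{2 V}$)
$1962 - \left(-392 + 2345\right) \left(-866 + x{\left(14 \right)}\right) = 1962 - \left(-392 + 2345\right) \left(-866 + \frac{43 + 9 \cdot 14}{2 \cdot 14}\right) = 1962 - 1953 \left(-866 + \frac{1}{2} \cdot \frac{1}{14} \left(43 + 126\right)\right) = 1962 - 1953 \left(-866 + \frac{1}{2} \cdot \frac{1}{14} \cdot 169\right) = 1962 - 1953 \left(-866 + \frac{169}{28}\right) = 1962 - 1953 \left(- \frac{24079}{28}\right) = 1962 - - \frac{6718041}{4} = 1962 + \frac{6718041}{4} = \frac{6725889}{4}$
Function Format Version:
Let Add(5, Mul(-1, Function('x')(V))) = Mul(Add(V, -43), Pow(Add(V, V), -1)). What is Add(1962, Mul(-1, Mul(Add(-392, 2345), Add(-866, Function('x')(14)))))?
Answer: Rational(6725889, 4) ≈ 1.6815e+6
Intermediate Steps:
Function('x')(V) = Add(5, Mul(Rational(-1, 2), Pow(V, -1), Add(-43, V))) (Function('x')(V) = Add(5, Mul(-1, Mul(Add(V, -43), Pow(Add(V, V), -1)))) = Add(5, Mul(-1, Mul(Add(-43, V), Pow(Mul(2, V), -1)))) = Add(5, Mul(-1, Mul(Add(-43, V), Mul(Rational(1, 2), Pow(V, -1))))) = Add(5, Mul(-1, Mul(Rational(1, 2), Pow(V, -1), Add(-43, V)))) = Add(5, Mul(Rational(-1, 2), Pow(V, -1), Add(-43, V))))
Add(1962, Mul(-1, Mul(Add(-392, 2345), Add(-866, Function('x')(14))))) = Add(1962, Mul(-1, Mul(Add(-392, 2345), Add(-866, Mul(Rational(1, 2), Pow(14, -1), Add(43, Mul(9, 14))))))) = Add(1962, Mul(-1, Mul(1953, Add(-866, Mul(Rational(1, 2), Rational(1, 14), Add(43, 126)))))) = Add(1962, Mul(-1, Mul(1953, Add(-866, Mul(Rational(1, 2), Rational(1, 14), 169))))) = Add(1962, Mul(-1, Mul(1953, Add(-866, Rational(169, 28))))) = Add(1962, Mul(-1, Mul(1953, Rational(-24079, 28)))) = Add(1962, Mul(-1, Rational(-6718041, 4))) = Add(1962, Rational(6718041, 4)) = Rational(6725889, 4)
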